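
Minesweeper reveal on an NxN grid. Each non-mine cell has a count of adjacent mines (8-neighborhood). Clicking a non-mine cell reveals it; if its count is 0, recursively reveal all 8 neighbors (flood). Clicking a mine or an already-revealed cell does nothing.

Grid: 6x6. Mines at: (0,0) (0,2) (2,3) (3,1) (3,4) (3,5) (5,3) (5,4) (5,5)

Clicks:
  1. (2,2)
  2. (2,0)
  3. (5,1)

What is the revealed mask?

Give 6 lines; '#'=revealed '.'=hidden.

Answer: ......
......
#.#...
......
###...
###...

Derivation:
Click 1 (2,2) count=2: revealed 1 new [(2,2)] -> total=1
Click 2 (2,0) count=1: revealed 1 new [(2,0)] -> total=2
Click 3 (5,1) count=0: revealed 6 new [(4,0) (4,1) (4,2) (5,0) (5,1) (5,2)] -> total=8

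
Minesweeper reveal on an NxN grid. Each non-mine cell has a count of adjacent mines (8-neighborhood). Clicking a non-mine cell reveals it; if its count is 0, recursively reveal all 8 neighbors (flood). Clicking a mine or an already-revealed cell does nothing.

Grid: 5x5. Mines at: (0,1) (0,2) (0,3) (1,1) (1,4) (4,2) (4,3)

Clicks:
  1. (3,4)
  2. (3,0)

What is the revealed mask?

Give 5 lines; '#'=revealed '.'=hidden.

Click 1 (3,4) count=1: revealed 1 new [(3,4)] -> total=1
Click 2 (3,0) count=0: revealed 6 new [(2,0) (2,1) (3,0) (3,1) (4,0) (4,1)] -> total=7

Answer: .....
.....
##...
##..#
##...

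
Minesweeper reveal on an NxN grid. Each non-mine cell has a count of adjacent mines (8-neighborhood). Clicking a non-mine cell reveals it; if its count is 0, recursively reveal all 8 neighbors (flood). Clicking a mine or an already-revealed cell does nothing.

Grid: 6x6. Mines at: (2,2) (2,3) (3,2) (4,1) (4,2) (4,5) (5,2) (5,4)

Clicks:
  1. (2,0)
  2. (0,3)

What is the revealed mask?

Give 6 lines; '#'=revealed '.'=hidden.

Click 1 (2,0) count=0: revealed 20 new [(0,0) (0,1) (0,2) (0,3) (0,4) (0,5) (1,0) (1,1) (1,2) (1,3) (1,4) (1,5) (2,0) (2,1) (2,4) (2,5) (3,0) (3,1) (3,4) (3,5)] -> total=20
Click 2 (0,3) count=0: revealed 0 new [(none)] -> total=20

Answer: ######
######
##..##
##..##
......
......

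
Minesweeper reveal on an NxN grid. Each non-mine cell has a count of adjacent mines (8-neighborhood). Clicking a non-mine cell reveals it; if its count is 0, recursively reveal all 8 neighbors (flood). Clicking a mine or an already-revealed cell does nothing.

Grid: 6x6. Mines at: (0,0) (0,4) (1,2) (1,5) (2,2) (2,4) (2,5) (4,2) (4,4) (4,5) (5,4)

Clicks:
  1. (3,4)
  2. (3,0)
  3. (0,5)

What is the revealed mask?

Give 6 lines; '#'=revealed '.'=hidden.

Answer: .....#
##....
##....
##..#.
##....
##....

Derivation:
Click 1 (3,4) count=4: revealed 1 new [(3,4)] -> total=1
Click 2 (3,0) count=0: revealed 10 new [(1,0) (1,1) (2,0) (2,1) (3,0) (3,1) (4,0) (4,1) (5,0) (5,1)] -> total=11
Click 3 (0,5) count=2: revealed 1 new [(0,5)] -> total=12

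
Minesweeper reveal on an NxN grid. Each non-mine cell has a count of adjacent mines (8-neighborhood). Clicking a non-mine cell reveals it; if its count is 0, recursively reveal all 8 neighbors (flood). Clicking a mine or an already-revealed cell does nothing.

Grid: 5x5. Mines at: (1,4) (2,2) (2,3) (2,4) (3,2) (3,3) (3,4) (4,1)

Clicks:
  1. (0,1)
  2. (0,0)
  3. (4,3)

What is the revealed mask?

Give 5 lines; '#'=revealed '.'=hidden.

Click 1 (0,1) count=0: revealed 12 new [(0,0) (0,1) (0,2) (0,3) (1,0) (1,1) (1,2) (1,3) (2,0) (2,1) (3,0) (3,1)] -> total=12
Click 2 (0,0) count=0: revealed 0 new [(none)] -> total=12
Click 3 (4,3) count=3: revealed 1 new [(4,3)] -> total=13

Answer: ####.
####.
##...
##...
...#.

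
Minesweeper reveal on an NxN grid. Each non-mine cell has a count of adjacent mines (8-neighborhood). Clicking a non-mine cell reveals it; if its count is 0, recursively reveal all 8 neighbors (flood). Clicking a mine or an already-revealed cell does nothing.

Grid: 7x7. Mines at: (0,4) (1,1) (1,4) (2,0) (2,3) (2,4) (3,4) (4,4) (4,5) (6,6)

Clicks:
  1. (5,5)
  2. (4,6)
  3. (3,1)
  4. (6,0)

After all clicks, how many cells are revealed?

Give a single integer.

Answer: 21

Derivation:
Click 1 (5,5) count=3: revealed 1 new [(5,5)] -> total=1
Click 2 (4,6) count=1: revealed 1 new [(4,6)] -> total=2
Click 3 (3,1) count=1: revealed 1 new [(3,1)] -> total=3
Click 4 (6,0) count=0: revealed 18 new [(3,0) (3,2) (3,3) (4,0) (4,1) (4,2) (4,3) (5,0) (5,1) (5,2) (5,3) (5,4) (6,0) (6,1) (6,2) (6,3) (6,4) (6,5)] -> total=21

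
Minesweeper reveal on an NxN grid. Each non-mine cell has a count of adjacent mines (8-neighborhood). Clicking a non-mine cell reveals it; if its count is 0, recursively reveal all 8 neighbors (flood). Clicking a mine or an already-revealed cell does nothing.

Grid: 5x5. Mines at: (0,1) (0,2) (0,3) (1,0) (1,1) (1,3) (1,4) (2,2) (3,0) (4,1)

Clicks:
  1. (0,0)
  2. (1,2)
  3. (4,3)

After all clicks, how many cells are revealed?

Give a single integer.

Answer: 10

Derivation:
Click 1 (0,0) count=3: revealed 1 new [(0,0)] -> total=1
Click 2 (1,2) count=6: revealed 1 new [(1,2)] -> total=2
Click 3 (4,3) count=0: revealed 8 new [(2,3) (2,4) (3,2) (3,3) (3,4) (4,2) (4,3) (4,4)] -> total=10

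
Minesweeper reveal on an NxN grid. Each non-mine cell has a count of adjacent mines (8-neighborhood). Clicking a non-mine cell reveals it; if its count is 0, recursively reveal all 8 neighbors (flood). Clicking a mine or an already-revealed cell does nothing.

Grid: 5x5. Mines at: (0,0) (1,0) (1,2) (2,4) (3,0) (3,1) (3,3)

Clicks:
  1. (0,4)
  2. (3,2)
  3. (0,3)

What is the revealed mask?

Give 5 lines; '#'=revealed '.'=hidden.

Answer: ...##
...##
.....
..#..
.....

Derivation:
Click 1 (0,4) count=0: revealed 4 new [(0,3) (0,4) (1,3) (1,4)] -> total=4
Click 2 (3,2) count=2: revealed 1 new [(3,2)] -> total=5
Click 3 (0,3) count=1: revealed 0 new [(none)] -> total=5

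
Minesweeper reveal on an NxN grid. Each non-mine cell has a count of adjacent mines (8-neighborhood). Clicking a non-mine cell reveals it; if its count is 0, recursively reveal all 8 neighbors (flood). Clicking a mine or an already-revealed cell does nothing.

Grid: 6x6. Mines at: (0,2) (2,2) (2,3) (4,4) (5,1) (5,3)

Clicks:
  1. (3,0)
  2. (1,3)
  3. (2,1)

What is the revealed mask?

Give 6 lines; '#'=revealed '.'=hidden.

Answer: ##....
##.#..
##....
##....
##....
......

Derivation:
Click 1 (3,0) count=0: revealed 10 new [(0,0) (0,1) (1,0) (1,1) (2,0) (2,1) (3,0) (3,1) (4,0) (4,1)] -> total=10
Click 2 (1,3) count=3: revealed 1 new [(1,3)] -> total=11
Click 3 (2,1) count=1: revealed 0 new [(none)] -> total=11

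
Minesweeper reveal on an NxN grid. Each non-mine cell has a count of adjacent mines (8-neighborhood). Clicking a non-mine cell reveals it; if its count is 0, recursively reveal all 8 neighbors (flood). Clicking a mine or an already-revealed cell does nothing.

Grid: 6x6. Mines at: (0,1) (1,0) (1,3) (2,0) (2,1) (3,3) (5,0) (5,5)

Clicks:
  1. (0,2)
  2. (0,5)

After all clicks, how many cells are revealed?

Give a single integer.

Click 1 (0,2) count=2: revealed 1 new [(0,2)] -> total=1
Click 2 (0,5) count=0: revealed 10 new [(0,4) (0,5) (1,4) (1,5) (2,4) (2,5) (3,4) (3,5) (4,4) (4,5)] -> total=11

Answer: 11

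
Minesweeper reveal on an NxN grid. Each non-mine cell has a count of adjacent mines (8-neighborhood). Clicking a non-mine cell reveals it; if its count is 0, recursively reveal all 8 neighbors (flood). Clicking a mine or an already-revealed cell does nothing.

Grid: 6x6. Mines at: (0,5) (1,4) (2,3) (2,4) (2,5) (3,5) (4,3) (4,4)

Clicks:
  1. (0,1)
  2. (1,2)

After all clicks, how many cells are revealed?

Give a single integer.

Answer: 20

Derivation:
Click 1 (0,1) count=0: revealed 20 new [(0,0) (0,1) (0,2) (0,3) (1,0) (1,1) (1,2) (1,3) (2,0) (2,1) (2,2) (3,0) (3,1) (3,2) (4,0) (4,1) (4,2) (5,0) (5,1) (5,2)] -> total=20
Click 2 (1,2) count=1: revealed 0 new [(none)] -> total=20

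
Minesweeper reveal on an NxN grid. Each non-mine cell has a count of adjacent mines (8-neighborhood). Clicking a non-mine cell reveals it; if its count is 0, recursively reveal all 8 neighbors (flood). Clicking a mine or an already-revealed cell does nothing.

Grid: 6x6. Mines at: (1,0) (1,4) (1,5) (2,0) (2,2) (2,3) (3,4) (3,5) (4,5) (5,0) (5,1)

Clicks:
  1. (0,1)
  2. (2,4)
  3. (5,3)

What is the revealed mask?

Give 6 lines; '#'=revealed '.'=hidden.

Click 1 (0,1) count=1: revealed 1 new [(0,1)] -> total=1
Click 2 (2,4) count=5: revealed 1 new [(2,4)] -> total=2
Click 3 (5,3) count=0: revealed 6 new [(4,2) (4,3) (4,4) (5,2) (5,3) (5,4)] -> total=8

Answer: .#....
......
....#.
......
..###.
..###.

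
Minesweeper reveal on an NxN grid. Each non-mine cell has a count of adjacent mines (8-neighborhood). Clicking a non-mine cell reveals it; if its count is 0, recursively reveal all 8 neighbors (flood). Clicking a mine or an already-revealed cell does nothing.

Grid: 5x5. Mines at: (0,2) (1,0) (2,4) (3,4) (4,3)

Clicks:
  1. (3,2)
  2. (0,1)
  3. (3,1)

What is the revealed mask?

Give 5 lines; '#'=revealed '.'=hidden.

Click 1 (3,2) count=1: revealed 1 new [(3,2)] -> total=1
Click 2 (0,1) count=2: revealed 1 new [(0,1)] -> total=2
Click 3 (3,1) count=0: revealed 13 new [(1,1) (1,2) (1,3) (2,0) (2,1) (2,2) (2,3) (3,0) (3,1) (3,3) (4,0) (4,1) (4,2)] -> total=15

Answer: .#...
.###.
####.
####.
###..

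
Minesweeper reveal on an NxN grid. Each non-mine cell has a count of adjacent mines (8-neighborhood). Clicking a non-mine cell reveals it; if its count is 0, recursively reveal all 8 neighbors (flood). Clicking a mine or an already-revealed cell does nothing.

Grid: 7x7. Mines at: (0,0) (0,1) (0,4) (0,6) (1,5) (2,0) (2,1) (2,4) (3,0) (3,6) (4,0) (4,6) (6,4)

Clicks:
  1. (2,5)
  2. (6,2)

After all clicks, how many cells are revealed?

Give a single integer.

Answer: 21

Derivation:
Click 1 (2,5) count=3: revealed 1 new [(2,5)] -> total=1
Click 2 (6,2) count=0: revealed 20 new [(3,1) (3,2) (3,3) (3,4) (3,5) (4,1) (4,2) (4,3) (4,4) (4,5) (5,0) (5,1) (5,2) (5,3) (5,4) (5,5) (6,0) (6,1) (6,2) (6,3)] -> total=21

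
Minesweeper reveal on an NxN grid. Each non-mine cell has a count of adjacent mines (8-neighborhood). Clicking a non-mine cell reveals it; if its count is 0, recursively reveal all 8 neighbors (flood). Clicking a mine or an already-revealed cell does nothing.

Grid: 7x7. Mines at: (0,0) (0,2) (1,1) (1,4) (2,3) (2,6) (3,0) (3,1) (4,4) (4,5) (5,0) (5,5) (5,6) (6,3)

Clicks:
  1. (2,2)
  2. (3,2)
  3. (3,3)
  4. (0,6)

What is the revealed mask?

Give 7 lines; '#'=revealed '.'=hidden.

Click 1 (2,2) count=3: revealed 1 new [(2,2)] -> total=1
Click 2 (3,2) count=2: revealed 1 new [(3,2)] -> total=2
Click 3 (3,3) count=2: revealed 1 new [(3,3)] -> total=3
Click 4 (0,6) count=0: revealed 4 new [(0,5) (0,6) (1,5) (1,6)] -> total=7

Answer: .....##
.....##
..#....
..##...
.......
.......
.......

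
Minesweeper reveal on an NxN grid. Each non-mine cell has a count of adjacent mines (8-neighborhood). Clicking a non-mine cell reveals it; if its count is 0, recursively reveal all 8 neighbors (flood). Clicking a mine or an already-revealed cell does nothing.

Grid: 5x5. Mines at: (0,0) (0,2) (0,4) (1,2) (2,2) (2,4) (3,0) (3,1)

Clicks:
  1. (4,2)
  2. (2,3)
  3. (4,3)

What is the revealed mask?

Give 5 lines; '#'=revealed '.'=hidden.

Click 1 (4,2) count=1: revealed 1 new [(4,2)] -> total=1
Click 2 (2,3) count=3: revealed 1 new [(2,3)] -> total=2
Click 3 (4,3) count=0: revealed 5 new [(3,2) (3,3) (3,4) (4,3) (4,4)] -> total=7

Answer: .....
.....
...#.
..###
..###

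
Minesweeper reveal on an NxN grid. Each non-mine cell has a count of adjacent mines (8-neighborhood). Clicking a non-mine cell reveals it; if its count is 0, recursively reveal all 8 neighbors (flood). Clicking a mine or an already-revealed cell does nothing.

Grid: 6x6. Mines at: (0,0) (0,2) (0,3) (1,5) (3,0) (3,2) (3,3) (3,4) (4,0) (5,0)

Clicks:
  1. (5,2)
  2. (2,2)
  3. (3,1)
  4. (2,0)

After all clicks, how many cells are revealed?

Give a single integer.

Answer: 13

Derivation:
Click 1 (5,2) count=0: revealed 10 new [(4,1) (4,2) (4,3) (4,4) (4,5) (5,1) (5,2) (5,3) (5,4) (5,5)] -> total=10
Click 2 (2,2) count=2: revealed 1 new [(2,2)] -> total=11
Click 3 (3,1) count=3: revealed 1 new [(3,1)] -> total=12
Click 4 (2,0) count=1: revealed 1 new [(2,0)] -> total=13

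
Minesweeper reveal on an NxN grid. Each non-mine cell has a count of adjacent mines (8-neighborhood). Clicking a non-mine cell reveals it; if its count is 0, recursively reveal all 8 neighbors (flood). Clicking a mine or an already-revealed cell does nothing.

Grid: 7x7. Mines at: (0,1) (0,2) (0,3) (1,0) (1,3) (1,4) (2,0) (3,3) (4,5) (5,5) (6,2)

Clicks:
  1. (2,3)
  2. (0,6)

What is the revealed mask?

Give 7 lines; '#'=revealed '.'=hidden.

Answer: .....##
.....##
...#.##
.....##
.......
.......
.......

Derivation:
Click 1 (2,3) count=3: revealed 1 new [(2,3)] -> total=1
Click 2 (0,6) count=0: revealed 8 new [(0,5) (0,6) (1,5) (1,6) (2,5) (2,6) (3,5) (3,6)] -> total=9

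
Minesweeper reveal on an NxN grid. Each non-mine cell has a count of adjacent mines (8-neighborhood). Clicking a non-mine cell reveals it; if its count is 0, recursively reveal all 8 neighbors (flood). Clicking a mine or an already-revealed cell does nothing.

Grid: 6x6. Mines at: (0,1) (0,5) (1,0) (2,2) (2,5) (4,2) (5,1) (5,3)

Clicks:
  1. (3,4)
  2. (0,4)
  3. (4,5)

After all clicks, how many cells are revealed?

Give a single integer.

Answer: 7

Derivation:
Click 1 (3,4) count=1: revealed 1 new [(3,4)] -> total=1
Click 2 (0,4) count=1: revealed 1 new [(0,4)] -> total=2
Click 3 (4,5) count=0: revealed 5 new [(3,5) (4,4) (4,5) (5,4) (5,5)] -> total=7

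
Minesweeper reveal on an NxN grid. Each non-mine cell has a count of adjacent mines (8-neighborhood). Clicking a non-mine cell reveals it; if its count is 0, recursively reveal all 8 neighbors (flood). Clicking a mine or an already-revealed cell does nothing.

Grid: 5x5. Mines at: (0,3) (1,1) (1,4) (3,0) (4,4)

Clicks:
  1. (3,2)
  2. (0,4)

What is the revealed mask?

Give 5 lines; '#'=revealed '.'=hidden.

Click 1 (3,2) count=0: revealed 9 new [(2,1) (2,2) (2,3) (3,1) (3,2) (3,3) (4,1) (4,2) (4,3)] -> total=9
Click 2 (0,4) count=2: revealed 1 new [(0,4)] -> total=10

Answer: ....#
.....
.###.
.###.
.###.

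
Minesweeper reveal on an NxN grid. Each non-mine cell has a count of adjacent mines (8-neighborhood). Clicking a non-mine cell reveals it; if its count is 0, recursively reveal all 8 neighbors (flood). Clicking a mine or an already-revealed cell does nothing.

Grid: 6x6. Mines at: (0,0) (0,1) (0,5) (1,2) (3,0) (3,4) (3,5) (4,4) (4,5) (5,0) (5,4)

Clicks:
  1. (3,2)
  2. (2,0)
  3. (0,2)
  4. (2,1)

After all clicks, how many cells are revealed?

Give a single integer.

Answer: 14

Derivation:
Click 1 (3,2) count=0: revealed 12 new [(2,1) (2,2) (2,3) (3,1) (3,2) (3,3) (4,1) (4,2) (4,3) (5,1) (5,2) (5,3)] -> total=12
Click 2 (2,0) count=1: revealed 1 new [(2,0)] -> total=13
Click 3 (0,2) count=2: revealed 1 new [(0,2)] -> total=14
Click 4 (2,1) count=2: revealed 0 new [(none)] -> total=14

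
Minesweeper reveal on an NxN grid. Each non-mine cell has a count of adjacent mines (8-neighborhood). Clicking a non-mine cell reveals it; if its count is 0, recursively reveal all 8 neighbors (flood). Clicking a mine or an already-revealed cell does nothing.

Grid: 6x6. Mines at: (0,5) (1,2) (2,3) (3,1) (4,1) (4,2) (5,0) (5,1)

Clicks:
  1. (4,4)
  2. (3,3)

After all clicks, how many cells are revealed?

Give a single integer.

Click 1 (4,4) count=0: revealed 13 new [(1,4) (1,5) (2,4) (2,5) (3,3) (3,4) (3,5) (4,3) (4,4) (4,5) (5,3) (5,4) (5,5)] -> total=13
Click 2 (3,3) count=2: revealed 0 new [(none)] -> total=13

Answer: 13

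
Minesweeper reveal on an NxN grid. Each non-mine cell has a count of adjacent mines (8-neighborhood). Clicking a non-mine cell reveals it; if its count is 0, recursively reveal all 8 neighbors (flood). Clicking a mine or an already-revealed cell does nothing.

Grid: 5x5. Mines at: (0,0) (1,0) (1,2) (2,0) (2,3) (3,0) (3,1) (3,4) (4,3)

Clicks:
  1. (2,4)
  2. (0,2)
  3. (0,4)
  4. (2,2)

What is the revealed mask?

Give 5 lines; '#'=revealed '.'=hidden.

Answer: ..###
...##
..#.#
.....
.....

Derivation:
Click 1 (2,4) count=2: revealed 1 new [(2,4)] -> total=1
Click 2 (0,2) count=1: revealed 1 new [(0,2)] -> total=2
Click 3 (0,4) count=0: revealed 4 new [(0,3) (0,4) (1,3) (1,4)] -> total=6
Click 4 (2,2) count=3: revealed 1 new [(2,2)] -> total=7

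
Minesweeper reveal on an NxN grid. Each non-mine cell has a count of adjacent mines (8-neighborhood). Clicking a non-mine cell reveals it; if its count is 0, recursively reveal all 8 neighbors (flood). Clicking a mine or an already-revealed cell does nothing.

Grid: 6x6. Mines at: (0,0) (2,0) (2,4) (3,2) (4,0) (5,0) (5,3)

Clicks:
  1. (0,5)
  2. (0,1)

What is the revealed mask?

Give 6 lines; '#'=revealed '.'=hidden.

Answer: .#####
.#####
.###..
......
......
......

Derivation:
Click 1 (0,5) count=0: revealed 13 new [(0,1) (0,2) (0,3) (0,4) (0,5) (1,1) (1,2) (1,3) (1,4) (1,5) (2,1) (2,2) (2,3)] -> total=13
Click 2 (0,1) count=1: revealed 0 new [(none)] -> total=13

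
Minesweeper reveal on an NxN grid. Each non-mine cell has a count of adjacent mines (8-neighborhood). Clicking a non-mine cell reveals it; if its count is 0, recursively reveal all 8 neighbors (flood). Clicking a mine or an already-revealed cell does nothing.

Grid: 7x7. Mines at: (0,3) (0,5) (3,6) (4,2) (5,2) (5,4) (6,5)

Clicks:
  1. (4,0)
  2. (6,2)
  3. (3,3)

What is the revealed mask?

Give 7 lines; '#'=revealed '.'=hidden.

Click 1 (4,0) count=0: revealed 30 new [(0,0) (0,1) (0,2) (1,0) (1,1) (1,2) (1,3) (1,4) (1,5) (2,0) (2,1) (2,2) (2,3) (2,4) (2,5) (3,0) (3,1) (3,2) (3,3) (3,4) (3,5) (4,0) (4,1) (4,3) (4,4) (4,5) (5,0) (5,1) (6,0) (6,1)] -> total=30
Click 2 (6,2) count=1: revealed 1 new [(6,2)] -> total=31
Click 3 (3,3) count=1: revealed 0 new [(none)] -> total=31

Answer: ###....
######.
######.
######.
##.###.
##.....
###....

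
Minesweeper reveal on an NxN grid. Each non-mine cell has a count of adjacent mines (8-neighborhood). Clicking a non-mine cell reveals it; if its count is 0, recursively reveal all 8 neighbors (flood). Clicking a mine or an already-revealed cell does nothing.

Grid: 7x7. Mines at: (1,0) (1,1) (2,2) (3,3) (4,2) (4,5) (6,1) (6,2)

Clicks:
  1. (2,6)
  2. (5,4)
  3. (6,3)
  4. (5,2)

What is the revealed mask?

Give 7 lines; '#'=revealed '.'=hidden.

Answer: ..#####
..#####
...####
....###
.......
..#.#..
...#...

Derivation:
Click 1 (2,6) count=0: revealed 17 new [(0,2) (0,3) (0,4) (0,5) (0,6) (1,2) (1,3) (1,4) (1,5) (1,6) (2,3) (2,4) (2,5) (2,6) (3,4) (3,5) (3,6)] -> total=17
Click 2 (5,4) count=1: revealed 1 new [(5,4)] -> total=18
Click 3 (6,3) count=1: revealed 1 new [(6,3)] -> total=19
Click 4 (5,2) count=3: revealed 1 new [(5,2)] -> total=20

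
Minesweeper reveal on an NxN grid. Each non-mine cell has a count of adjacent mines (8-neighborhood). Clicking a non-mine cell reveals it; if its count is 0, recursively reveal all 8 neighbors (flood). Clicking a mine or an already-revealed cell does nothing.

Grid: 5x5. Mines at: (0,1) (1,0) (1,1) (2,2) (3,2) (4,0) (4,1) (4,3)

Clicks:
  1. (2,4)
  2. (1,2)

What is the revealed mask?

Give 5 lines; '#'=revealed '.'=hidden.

Click 1 (2,4) count=0: revealed 10 new [(0,2) (0,3) (0,4) (1,2) (1,3) (1,4) (2,3) (2,4) (3,3) (3,4)] -> total=10
Click 2 (1,2) count=3: revealed 0 new [(none)] -> total=10

Answer: ..###
..###
...##
...##
.....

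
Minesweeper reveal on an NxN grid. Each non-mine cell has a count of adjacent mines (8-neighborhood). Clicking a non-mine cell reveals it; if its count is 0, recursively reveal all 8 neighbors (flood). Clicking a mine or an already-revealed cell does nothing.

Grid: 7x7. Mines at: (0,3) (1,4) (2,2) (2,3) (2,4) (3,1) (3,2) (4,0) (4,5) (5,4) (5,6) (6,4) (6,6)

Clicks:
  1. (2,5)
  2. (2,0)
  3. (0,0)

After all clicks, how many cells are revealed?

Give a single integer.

Answer: 9

Derivation:
Click 1 (2,5) count=2: revealed 1 new [(2,5)] -> total=1
Click 2 (2,0) count=1: revealed 1 new [(2,0)] -> total=2
Click 3 (0,0) count=0: revealed 7 new [(0,0) (0,1) (0,2) (1,0) (1,1) (1,2) (2,1)] -> total=9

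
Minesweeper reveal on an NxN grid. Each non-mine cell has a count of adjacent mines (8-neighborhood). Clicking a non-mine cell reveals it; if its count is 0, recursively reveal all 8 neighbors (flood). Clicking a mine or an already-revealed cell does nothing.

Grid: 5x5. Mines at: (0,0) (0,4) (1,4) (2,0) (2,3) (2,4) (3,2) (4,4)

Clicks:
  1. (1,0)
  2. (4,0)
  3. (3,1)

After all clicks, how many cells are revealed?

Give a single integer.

Answer: 5

Derivation:
Click 1 (1,0) count=2: revealed 1 new [(1,0)] -> total=1
Click 2 (4,0) count=0: revealed 4 new [(3,0) (3,1) (4,0) (4,1)] -> total=5
Click 3 (3,1) count=2: revealed 0 new [(none)] -> total=5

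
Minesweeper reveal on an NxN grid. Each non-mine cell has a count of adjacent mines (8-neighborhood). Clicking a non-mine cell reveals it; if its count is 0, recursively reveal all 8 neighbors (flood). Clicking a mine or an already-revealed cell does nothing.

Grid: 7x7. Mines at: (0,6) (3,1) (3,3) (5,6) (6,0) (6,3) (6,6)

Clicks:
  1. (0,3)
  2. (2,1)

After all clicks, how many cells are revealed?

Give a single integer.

Click 1 (0,3) count=0: revealed 26 new [(0,0) (0,1) (0,2) (0,3) (0,4) (0,5) (1,0) (1,1) (1,2) (1,3) (1,4) (1,5) (1,6) (2,0) (2,1) (2,2) (2,3) (2,4) (2,5) (2,6) (3,4) (3,5) (3,6) (4,4) (4,5) (4,6)] -> total=26
Click 2 (2,1) count=1: revealed 0 new [(none)] -> total=26

Answer: 26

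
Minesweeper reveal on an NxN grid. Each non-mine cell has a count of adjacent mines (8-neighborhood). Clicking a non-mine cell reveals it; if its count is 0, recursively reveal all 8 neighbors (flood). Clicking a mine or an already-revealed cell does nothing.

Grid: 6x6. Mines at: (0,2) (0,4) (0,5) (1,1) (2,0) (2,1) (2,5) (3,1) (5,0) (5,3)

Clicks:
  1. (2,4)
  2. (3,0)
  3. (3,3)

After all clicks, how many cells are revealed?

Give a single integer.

Click 1 (2,4) count=1: revealed 1 new [(2,4)] -> total=1
Click 2 (3,0) count=3: revealed 1 new [(3,0)] -> total=2
Click 3 (3,3) count=0: revealed 11 new [(1,2) (1,3) (1,4) (2,2) (2,3) (3,2) (3,3) (3,4) (4,2) (4,3) (4,4)] -> total=13

Answer: 13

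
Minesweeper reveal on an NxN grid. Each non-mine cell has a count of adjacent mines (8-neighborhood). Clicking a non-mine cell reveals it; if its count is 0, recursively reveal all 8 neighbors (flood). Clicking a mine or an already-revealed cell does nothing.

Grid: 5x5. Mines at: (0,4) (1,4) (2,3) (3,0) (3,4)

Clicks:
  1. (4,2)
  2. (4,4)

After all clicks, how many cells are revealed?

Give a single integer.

Click 1 (4,2) count=0: revealed 6 new [(3,1) (3,2) (3,3) (4,1) (4,2) (4,3)] -> total=6
Click 2 (4,4) count=1: revealed 1 new [(4,4)] -> total=7

Answer: 7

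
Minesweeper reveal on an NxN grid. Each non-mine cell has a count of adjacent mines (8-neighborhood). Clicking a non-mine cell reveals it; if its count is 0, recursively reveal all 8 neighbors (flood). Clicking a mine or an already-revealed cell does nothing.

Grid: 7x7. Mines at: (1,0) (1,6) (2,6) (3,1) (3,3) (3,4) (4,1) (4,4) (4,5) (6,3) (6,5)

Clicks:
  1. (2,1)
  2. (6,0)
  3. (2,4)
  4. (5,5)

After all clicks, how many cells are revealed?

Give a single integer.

Click 1 (2,1) count=2: revealed 1 new [(2,1)] -> total=1
Click 2 (6,0) count=0: revealed 6 new [(5,0) (5,1) (5,2) (6,0) (6,1) (6,2)] -> total=7
Click 3 (2,4) count=2: revealed 1 new [(2,4)] -> total=8
Click 4 (5,5) count=3: revealed 1 new [(5,5)] -> total=9

Answer: 9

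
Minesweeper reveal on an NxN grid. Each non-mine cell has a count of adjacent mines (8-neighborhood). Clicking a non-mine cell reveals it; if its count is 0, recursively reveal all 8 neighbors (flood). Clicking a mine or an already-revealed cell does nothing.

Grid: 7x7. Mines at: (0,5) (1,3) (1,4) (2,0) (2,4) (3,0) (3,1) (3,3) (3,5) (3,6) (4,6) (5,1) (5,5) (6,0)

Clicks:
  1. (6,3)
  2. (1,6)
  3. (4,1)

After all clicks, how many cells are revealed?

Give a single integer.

Click 1 (6,3) count=0: revealed 9 new [(4,2) (4,3) (4,4) (5,2) (5,3) (5,4) (6,2) (6,3) (6,4)] -> total=9
Click 2 (1,6) count=1: revealed 1 new [(1,6)] -> total=10
Click 3 (4,1) count=3: revealed 1 new [(4,1)] -> total=11

Answer: 11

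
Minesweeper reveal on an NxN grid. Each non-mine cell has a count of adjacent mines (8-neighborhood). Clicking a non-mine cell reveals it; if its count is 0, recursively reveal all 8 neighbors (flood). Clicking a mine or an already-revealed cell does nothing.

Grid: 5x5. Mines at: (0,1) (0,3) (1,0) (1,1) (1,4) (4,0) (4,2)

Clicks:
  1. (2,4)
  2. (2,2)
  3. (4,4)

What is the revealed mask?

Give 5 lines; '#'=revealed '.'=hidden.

Click 1 (2,4) count=1: revealed 1 new [(2,4)] -> total=1
Click 2 (2,2) count=1: revealed 1 new [(2,2)] -> total=2
Click 3 (4,4) count=0: revealed 5 new [(2,3) (3,3) (3,4) (4,3) (4,4)] -> total=7

Answer: .....
.....
..###
...##
...##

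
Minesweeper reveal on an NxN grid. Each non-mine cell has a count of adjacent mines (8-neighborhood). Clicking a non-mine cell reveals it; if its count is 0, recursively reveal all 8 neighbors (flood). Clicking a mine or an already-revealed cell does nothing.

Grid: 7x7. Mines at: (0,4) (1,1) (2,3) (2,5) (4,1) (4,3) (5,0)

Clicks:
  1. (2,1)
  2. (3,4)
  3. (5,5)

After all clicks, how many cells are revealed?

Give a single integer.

Click 1 (2,1) count=1: revealed 1 new [(2,1)] -> total=1
Click 2 (3,4) count=3: revealed 1 new [(3,4)] -> total=2
Click 3 (5,5) count=0: revealed 17 new [(3,5) (3,6) (4,4) (4,5) (4,6) (5,1) (5,2) (5,3) (5,4) (5,5) (5,6) (6,1) (6,2) (6,3) (6,4) (6,5) (6,6)] -> total=19

Answer: 19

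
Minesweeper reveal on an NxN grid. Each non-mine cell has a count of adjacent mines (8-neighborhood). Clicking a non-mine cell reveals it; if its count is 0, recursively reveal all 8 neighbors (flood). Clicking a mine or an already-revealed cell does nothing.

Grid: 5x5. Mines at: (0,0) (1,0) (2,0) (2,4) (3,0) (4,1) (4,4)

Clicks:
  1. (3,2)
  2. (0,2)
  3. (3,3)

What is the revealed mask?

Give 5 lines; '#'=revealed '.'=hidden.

Answer: .####
.####
.###.
.###.
.....

Derivation:
Click 1 (3,2) count=1: revealed 1 new [(3,2)] -> total=1
Click 2 (0,2) count=0: revealed 13 new [(0,1) (0,2) (0,3) (0,4) (1,1) (1,2) (1,3) (1,4) (2,1) (2,2) (2,3) (3,1) (3,3)] -> total=14
Click 3 (3,3) count=2: revealed 0 new [(none)] -> total=14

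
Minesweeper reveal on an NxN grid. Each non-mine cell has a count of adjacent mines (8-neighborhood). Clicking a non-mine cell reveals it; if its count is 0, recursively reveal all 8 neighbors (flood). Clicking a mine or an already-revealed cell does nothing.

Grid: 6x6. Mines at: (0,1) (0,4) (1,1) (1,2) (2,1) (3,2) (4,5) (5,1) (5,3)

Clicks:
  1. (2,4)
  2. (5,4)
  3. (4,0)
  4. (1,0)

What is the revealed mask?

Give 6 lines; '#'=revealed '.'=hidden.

Click 1 (2,4) count=0: revealed 9 new [(1,3) (1,4) (1,5) (2,3) (2,4) (2,5) (3,3) (3,4) (3,5)] -> total=9
Click 2 (5,4) count=2: revealed 1 new [(5,4)] -> total=10
Click 3 (4,0) count=1: revealed 1 new [(4,0)] -> total=11
Click 4 (1,0) count=3: revealed 1 new [(1,0)] -> total=12

Answer: ......
#..###
...###
...###
#.....
....#.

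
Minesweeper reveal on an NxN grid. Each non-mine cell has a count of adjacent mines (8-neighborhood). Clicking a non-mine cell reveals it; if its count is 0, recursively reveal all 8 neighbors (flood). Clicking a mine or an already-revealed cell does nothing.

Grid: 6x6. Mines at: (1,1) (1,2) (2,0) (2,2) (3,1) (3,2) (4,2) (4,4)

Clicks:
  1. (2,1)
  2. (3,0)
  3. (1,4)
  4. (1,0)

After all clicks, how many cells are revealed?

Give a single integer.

Answer: 15

Derivation:
Click 1 (2,1) count=6: revealed 1 new [(2,1)] -> total=1
Click 2 (3,0) count=2: revealed 1 new [(3,0)] -> total=2
Click 3 (1,4) count=0: revealed 12 new [(0,3) (0,4) (0,5) (1,3) (1,4) (1,5) (2,3) (2,4) (2,5) (3,3) (3,4) (3,5)] -> total=14
Click 4 (1,0) count=2: revealed 1 new [(1,0)] -> total=15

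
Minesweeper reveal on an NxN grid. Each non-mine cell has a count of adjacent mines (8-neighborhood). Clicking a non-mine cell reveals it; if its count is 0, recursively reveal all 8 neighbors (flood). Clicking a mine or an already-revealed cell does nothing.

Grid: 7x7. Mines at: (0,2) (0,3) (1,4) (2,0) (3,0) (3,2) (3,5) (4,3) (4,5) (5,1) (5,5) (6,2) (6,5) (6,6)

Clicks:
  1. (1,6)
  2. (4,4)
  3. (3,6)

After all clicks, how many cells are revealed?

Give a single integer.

Click 1 (1,6) count=0: revealed 6 new [(0,5) (0,6) (1,5) (1,6) (2,5) (2,6)] -> total=6
Click 2 (4,4) count=4: revealed 1 new [(4,4)] -> total=7
Click 3 (3,6) count=2: revealed 1 new [(3,6)] -> total=8

Answer: 8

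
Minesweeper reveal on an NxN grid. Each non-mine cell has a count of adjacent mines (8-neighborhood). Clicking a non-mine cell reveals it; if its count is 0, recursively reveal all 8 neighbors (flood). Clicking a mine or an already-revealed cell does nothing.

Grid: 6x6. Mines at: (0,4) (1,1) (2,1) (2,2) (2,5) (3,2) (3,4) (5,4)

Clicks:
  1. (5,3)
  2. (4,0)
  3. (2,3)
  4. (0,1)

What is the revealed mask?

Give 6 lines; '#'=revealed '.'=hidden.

Answer: .#....
......
...#..
##....
####..
####..

Derivation:
Click 1 (5,3) count=1: revealed 1 new [(5,3)] -> total=1
Click 2 (4,0) count=0: revealed 9 new [(3,0) (3,1) (4,0) (4,1) (4,2) (4,3) (5,0) (5,1) (5,2)] -> total=10
Click 3 (2,3) count=3: revealed 1 new [(2,3)] -> total=11
Click 4 (0,1) count=1: revealed 1 new [(0,1)] -> total=12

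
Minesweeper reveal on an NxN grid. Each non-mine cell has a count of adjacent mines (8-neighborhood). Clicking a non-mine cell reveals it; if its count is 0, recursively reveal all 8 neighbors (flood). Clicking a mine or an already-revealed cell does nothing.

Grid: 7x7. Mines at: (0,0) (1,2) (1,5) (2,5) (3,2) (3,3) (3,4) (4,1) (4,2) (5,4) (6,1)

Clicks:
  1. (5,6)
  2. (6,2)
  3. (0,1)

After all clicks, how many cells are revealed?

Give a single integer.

Answer: 10

Derivation:
Click 1 (5,6) count=0: revealed 8 new [(3,5) (3,6) (4,5) (4,6) (5,5) (5,6) (6,5) (6,6)] -> total=8
Click 2 (6,2) count=1: revealed 1 new [(6,2)] -> total=9
Click 3 (0,1) count=2: revealed 1 new [(0,1)] -> total=10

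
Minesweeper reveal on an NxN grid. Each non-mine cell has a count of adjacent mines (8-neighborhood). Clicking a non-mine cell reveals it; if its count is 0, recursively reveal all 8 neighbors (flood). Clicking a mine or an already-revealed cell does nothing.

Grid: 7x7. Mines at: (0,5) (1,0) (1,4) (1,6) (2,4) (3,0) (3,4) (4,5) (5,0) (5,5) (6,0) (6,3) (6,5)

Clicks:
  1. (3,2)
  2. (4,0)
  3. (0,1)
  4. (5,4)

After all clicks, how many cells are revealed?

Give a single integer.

Click 1 (3,2) count=0: revealed 18 new [(0,1) (0,2) (0,3) (1,1) (1,2) (1,3) (2,1) (2,2) (2,3) (3,1) (3,2) (3,3) (4,1) (4,2) (4,3) (5,1) (5,2) (5,3)] -> total=18
Click 2 (4,0) count=2: revealed 1 new [(4,0)] -> total=19
Click 3 (0,1) count=1: revealed 0 new [(none)] -> total=19
Click 4 (5,4) count=4: revealed 1 new [(5,4)] -> total=20

Answer: 20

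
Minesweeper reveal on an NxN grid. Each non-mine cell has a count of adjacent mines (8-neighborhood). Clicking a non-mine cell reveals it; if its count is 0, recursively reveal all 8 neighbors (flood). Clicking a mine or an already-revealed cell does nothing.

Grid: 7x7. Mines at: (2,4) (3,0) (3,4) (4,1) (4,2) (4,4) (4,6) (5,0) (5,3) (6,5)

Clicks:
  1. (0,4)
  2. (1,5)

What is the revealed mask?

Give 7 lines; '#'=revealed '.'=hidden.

Answer: #######
#######
####.##
.###.##
.......
.......
.......

Derivation:
Click 1 (0,4) count=0: revealed 25 new [(0,0) (0,1) (0,2) (0,3) (0,4) (0,5) (0,6) (1,0) (1,1) (1,2) (1,3) (1,4) (1,5) (1,6) (2,0) (2,1) (2,2) (2,3) (2,5) (2,6) (3,1) (3,2) (3,3) (3,5) (3,6)] -> total=25
Click 2 (1,5) count=1: revealed 0 new [(none)] -> total=25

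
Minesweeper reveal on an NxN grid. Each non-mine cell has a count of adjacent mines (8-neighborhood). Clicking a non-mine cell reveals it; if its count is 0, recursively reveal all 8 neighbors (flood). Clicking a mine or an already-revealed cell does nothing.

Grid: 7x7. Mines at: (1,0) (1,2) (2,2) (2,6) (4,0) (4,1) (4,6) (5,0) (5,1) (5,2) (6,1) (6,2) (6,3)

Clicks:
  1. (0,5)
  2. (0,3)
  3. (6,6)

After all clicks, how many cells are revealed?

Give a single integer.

Click 1 (0,5) count=0: revealed 20 new [(0,3) (0,4) (0,5) (0,6) (1,3) (1,4) (1,5) (1,6) (2,3) (2,4) (2,5) (3,3) (3,4) (3,5) (4,3) (4,4) (4,5) (5,3) (5,4) (5,5)] -> total=20
Click 2 (0,3) count=1: revealed 0 new [(none)] -> total=20
Click 3 (6,6) count=0: revealed 4 new [(5,6) (6,4) (6,5) (6,6)] -> total=24

Answer: 24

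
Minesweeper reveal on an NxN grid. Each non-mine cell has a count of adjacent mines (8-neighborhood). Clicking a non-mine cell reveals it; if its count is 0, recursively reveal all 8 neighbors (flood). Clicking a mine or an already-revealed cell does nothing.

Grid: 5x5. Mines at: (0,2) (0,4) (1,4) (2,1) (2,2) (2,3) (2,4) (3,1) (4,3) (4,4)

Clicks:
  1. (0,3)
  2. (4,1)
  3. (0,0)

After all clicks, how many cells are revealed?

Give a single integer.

Answer: 6

Derivation:
Click 1 (0,3) count=3: revealed 1 new [(0,3)] -> total=1
Click 2 (4,1) count=1: revealed 1 new [(4,1)] -> total=2
Click 3 (0,0) count=0: revealed 4 new [(0,0) (0,1) (1,0) (1,1)] -> total=6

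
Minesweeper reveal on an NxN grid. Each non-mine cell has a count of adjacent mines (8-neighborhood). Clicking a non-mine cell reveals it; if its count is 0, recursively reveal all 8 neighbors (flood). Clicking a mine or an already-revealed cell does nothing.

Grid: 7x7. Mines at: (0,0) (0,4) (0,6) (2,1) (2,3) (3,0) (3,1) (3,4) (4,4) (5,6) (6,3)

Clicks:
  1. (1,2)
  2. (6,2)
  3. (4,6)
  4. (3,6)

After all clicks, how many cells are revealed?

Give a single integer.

Click 1 (1,2) count=2: revealed 1 new [(1,2)] -> total=1
Click 2 (6,2) count=1: revealed 1 new [(6,2)] -> total=2
Click 3 (4,6) count=1: revealed 1 new [(4,6)] -> total=3
Click 4 (3,6) count=0: revealed 7 new [(1,5) (1,6) (2,5) (2,6) (3,5) (3,6) (4,5)] -> total=10

Answer: 10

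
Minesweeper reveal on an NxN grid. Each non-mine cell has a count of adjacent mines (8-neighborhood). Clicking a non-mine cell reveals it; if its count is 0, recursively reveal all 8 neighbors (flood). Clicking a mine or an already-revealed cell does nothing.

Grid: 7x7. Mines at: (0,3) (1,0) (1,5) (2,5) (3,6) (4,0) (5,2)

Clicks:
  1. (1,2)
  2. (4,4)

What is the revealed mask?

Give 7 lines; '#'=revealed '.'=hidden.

Click 1 (1,2) count=1: revealed 1 new [(1,2)] -> total=1
Click 2 (4,4) count=0: revealed 26 new [(1,1) (1,3) (1,4) (2,1) (2,2) (2,3) (2,4) (3,1) (3,2) (3,3) (3,4) (3,5) (4,1) (4,2) (4,3) (4,4) (4,5) (4,6) (5,3) (5,4) (5,5) (5,6) (6,3) (6,4) (6,5) (6,6)] -> total=27

Answer: .......
.####..
.####..
.#####.
.######
...####
...####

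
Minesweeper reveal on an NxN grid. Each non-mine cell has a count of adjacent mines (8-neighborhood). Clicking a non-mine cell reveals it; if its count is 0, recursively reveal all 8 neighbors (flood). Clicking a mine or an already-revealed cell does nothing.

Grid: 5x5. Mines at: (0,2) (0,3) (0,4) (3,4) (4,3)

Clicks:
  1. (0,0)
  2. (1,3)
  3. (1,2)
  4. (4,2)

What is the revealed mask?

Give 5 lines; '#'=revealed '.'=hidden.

Click 1 (0,0) count=0: revealed 17 new [(0,0) (0,1) (1,0) (1,1) (1,2) (1,3) (2,0) (2,1) (2,2) (2,3) (3,0) (3,1) (3,2) (3,3) (4,0) (4,1) (4,2)] -> total=17
Click 2 (1,3) count=3: revealed 0 new [(none)] -> total=17
Click 3 (1,2) count=2: revealed 0 new [(none)] -> total=17
Click 4 (4,2) count=1: revealed 0 new [(none)] -> total=17

Answer: ##...
####.
####.
####.
###..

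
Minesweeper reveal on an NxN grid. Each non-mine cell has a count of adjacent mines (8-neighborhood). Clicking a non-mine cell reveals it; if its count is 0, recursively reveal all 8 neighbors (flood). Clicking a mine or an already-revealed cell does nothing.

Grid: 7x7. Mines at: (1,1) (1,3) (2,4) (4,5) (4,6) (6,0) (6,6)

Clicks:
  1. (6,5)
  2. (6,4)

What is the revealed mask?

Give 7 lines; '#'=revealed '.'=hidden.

Click 1 (6,5) count=1: revealed 1 new [(6,5)] -> total=1
Click 2 (6,4) count=0: revealed 24 new [(2,0) (2,1) (2,2) (2,3) (3,0) (3,1) (3,2) (3,3) (3,4) (4,0) (4,1) (4,2) (4,3) (4,4) (5,0) (5,1) (5,2) (5,3) (5,4) (5,5) (6,1) (6,2) (6,3) (6,4)] -> total=25

Answer: .......
.......
####...
#####..
#####..
######.
.#####.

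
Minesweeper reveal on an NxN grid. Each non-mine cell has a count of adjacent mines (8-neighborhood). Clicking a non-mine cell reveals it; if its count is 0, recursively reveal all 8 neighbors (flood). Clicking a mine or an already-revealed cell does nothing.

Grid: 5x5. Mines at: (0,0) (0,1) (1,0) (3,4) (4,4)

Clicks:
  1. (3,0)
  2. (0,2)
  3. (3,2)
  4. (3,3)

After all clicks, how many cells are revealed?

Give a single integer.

Click 1 (3,0) count=0: revealed 20 new [(0,2) (0,3) (0,4) (1,1) (1,2) (1,3) (1,4) (2,0) (2,1) (2,2) (2,3) (2,4) (3,0) (3,1) (3,2) (3,3) (4,0) (4,1) (4,2) (4,3)] -> total=20
Click 2 (0,2) count=1: revealed 0 new [(none)] -> total=20
Click 3 (3,2) count=0: revealed 0 new [(none)] -> total=20
Click 4 (3,3) count=2: revealed 0 new [(none)] -> total=20

Answer: 20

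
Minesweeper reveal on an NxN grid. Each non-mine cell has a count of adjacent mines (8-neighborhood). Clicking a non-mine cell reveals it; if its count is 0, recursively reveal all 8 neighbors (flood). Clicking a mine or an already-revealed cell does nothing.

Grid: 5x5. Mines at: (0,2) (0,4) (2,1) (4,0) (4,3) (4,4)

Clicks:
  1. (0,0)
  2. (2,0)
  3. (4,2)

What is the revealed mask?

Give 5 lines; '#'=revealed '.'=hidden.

Answer: ##...
##...
#....
.....
..#..

Derivation:
Click 1 (0,0) count=0: revealed 4 new [(0,0) (0,1) (1,0) (1,1)] -> total=4
Click 2 (2,0) count=1: revealed 1 new [(2,0)] -> total=5
Click 3 (4,2) count=1: revealed 1 new [(4,2)] -> total=6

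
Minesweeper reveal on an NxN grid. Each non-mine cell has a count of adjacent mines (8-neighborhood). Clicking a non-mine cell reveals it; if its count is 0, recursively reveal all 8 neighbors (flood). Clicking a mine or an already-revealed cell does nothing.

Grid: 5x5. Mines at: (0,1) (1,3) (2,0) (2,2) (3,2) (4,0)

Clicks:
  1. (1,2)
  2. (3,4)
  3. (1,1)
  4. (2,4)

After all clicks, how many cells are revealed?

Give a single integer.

Click 1 (1,2) count=3: revealed 1 new [(1,2)] -> total=1
Click 2 (3,4) count=0: revealed 6 new [(2,3) (2,4) (3,3) (3,4) (4,3) (4,4)] -> total=7
Click 3 (1,1) count=3: revealed 1 new [(1,1)] -> total=8
Click 4 (2,4) count=1: revealed 0 new [(none)] -> total=8

Answer: 8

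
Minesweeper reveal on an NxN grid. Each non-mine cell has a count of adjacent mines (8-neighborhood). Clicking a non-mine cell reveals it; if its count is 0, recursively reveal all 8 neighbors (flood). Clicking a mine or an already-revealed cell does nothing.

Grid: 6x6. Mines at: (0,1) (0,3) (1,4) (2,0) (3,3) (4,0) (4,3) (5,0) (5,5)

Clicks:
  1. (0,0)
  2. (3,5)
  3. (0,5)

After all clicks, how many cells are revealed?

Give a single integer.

Answer: 8

Derivation:
Click 1 (0,0) count=1: revealed 1 new [(0,0)] -> total=1
Click 2 (3,5) count=0: revealed 6 new [(2,4) (2,5) (3,4) (3,5) (4,4) (4,5)] -> total=7
Click 3 (0,5) count=1: revealed 1 new [(0,5)] -> total=8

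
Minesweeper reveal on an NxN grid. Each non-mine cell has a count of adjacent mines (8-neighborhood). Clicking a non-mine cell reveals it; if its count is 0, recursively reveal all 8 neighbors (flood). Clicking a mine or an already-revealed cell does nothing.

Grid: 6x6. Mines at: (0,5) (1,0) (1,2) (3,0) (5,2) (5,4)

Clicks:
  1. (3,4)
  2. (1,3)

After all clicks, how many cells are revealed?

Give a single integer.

Answer: 18

Derivation:
Click 1 (3,4) count=0: revealed 18 new [(1,3) (1,4) (1,5) (2,1) (2,2) (2,3) (2,4) (2,5) (3,1) (3,2) (3,3) (3,4) (3,5) (4,1) (4,2) (4,3) (4,4) (4,5)] -> total=18
Click 2 (1,3) count=1: revealed 0 new [(none)] -> total=18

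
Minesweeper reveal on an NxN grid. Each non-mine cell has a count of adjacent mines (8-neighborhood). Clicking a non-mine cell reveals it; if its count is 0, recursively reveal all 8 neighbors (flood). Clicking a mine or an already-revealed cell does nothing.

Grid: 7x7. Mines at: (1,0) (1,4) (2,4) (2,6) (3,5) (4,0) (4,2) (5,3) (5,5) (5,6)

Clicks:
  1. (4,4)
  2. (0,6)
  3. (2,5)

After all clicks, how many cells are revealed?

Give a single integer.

Click 1 (4,4) count=3: revealed 1 new [(4,4)] -> total=1
Click 2 (0,6) count=0: revealed 4 new [(0,5) (0,6) (1,5) (1,6)] -> total=5
Click 3 (2,5) count=4: revealed 1 new [(2,5)] -> total=6

Answer: 6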